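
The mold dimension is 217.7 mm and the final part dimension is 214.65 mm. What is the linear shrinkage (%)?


Shrinkage = (mold - part) / mold * 100
= (217.7 - 214.65) / 217.7 * 100
= 3.05 / 217.7 * 100
= 1.4%

1.4%


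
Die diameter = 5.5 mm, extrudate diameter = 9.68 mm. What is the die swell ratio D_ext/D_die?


Die swell ratio = D_extrudate / D_die
= 9.68 / 5.5
= 1.76

Die swell = 1.76


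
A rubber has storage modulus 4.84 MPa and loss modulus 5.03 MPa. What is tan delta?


tan delta = E'' / E'
= 5.03 / 4.84
= 1.0393

tan delta = 1.0393


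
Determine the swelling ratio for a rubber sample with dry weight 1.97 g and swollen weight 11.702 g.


Q = W_swollen / W_dry
Q = 11.702 / 1.97
Q = 5.94

Q = 5.94


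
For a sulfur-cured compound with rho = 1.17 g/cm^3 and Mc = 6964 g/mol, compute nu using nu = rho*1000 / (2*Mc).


nu = rho * 1000 / (2 * Mc)
nu = 1.17 * 1000 / (2 * 6964)
nu = 1170.0 / 13928
nu = 0.0840 mol/L

0.0840 mol/L


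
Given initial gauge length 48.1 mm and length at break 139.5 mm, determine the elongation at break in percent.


Elongation = (Lf - L0) / L0 * 100
= (139.5 - 48.1) / 48.1 * 100
= 91.4 / 48.1 * 100
= 190.0%

190.0%


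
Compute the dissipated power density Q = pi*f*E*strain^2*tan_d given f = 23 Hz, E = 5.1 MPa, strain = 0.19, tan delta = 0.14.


Q = pi * f * E * strain^2 * tan_d
= pi * 23 * 5.1 * 0.19^2 * 0.14
= pi * 23 * 5.1 * 0.0361 * 0.14
= 1.8624

Q = 1.8624


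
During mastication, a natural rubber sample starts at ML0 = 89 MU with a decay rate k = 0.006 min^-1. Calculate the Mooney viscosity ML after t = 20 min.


ML = ML0 * exp(-k * t)
ML = 89 * exp(-0.006 * 20)
ML = 89 * 0.8869
ML = 78.94 MU

78.94 MU


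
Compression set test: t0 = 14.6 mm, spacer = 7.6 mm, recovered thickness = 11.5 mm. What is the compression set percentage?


CS = (t0 - recovered) / (t0 - ts) * 100
= (14.6 - 11.5) / (14.6 - 7.6) * 100
= 3.1 / 7.0 * 100
= 44.3%

44.3%


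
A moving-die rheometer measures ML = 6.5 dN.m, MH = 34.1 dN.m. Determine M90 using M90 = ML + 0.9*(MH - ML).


M90 = ML + 0.9 * (MH - ML)
M90 = 6.5 + 0.9 * (34.1 - 6.5)
M90 = 6.5 + 0.9 * 27.6
M90 = 31.34 dN.m

31.34 dN.m


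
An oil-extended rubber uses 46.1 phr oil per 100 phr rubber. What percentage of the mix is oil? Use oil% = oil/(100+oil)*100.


Oil % = oil / (100 + oil) * 100
= 46.1 / (100 + 46.1) * 100
= 46.1 / 146.1 * 100
= 31.55%

31.55%


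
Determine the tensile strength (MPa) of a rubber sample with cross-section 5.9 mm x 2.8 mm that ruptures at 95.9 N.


Area = width * thickness = 5.9 * 2.8 = 16.52 mm^2
TS = force / area = 95.9 / 16.52 = 5.81 MPa

5.81 MPa


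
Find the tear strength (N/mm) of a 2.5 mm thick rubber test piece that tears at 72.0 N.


Tear strength = force / thickness
= 72.0 / 2.5
= 28.8 N/mm

28.8 N/mm


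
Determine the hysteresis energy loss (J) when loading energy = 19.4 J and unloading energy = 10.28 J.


Hysteresis loss = loading - unloading
= 19.4 - 10.28
= 9.12 J

9.12 J


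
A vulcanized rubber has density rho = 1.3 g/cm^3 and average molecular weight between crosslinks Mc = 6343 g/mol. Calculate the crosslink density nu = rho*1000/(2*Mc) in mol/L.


nu = rho * 1000 / (2 * Mc)
nu = 1.3 * 1000 / (2 * 6343)
nu = 1300.0 / 12686
nu = 0.1025 mol/L

0.1025 mol/L


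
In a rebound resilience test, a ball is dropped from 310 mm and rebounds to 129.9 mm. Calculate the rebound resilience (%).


Resilience = h_rebound / h_drop * 100
= 129.9 / 310 * 100
= 41.9%

41.9%


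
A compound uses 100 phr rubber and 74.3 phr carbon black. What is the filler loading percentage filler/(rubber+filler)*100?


Filler % = filler / (rubber + filler) * 100
= 74.3 / (100 + 74.3) * 100
= 74.3 / 174.3 * 100
= 42.63%

42.63%


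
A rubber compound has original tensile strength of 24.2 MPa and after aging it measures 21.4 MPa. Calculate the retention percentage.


Retention = aged / original * 100
= 21.4 / 24.2 * 100
= 88.4%

88.4%


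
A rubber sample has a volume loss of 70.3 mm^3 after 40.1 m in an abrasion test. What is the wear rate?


Rate = volume_loss / distance
= 70.3 / 40.1
= 1.753 mm^3/m

1.753 mm^3/m


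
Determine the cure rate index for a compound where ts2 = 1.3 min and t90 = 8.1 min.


CRI = 100 / (t90 - ts2)
= 100 / (8.1 - 1.3)
= 100 / 6.8
= 14.71 min^-1

14.71 min^-1


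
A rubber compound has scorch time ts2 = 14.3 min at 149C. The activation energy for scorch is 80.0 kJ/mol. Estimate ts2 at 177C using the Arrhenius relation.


Convert temperatures: T1 = 149 + 273.15 = 422.15 K, T2 = 177 + 273.15 = 450.15 K
ts2_new = 14.3 * exp(80000 / 8.314 * (1/450.15 - 1/422.15))
1/T2 - 1/T1 = -1.4734e-04
ts2_new = 3.46 min

3.46 min


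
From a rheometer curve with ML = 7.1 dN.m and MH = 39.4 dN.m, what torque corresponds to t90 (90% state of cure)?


M90 = ML + 0.9 * (MH - ML)
M90 = 7.1 + 0.9 * (39.4 - 7.1)
M90 = 7.1 + 0.9 * 32.3
M90 = 36.17 dN.m

36.17 dN.m


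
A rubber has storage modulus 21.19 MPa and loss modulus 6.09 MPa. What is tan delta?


tan delta = E'' / E'
= 6.09 / 21.19
= 0.2874

tan delta = 0.2874


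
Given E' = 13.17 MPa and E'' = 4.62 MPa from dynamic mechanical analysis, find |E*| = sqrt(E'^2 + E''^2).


|E*| = sqrt(E'^2 + E''^2)
= sqrt(13.17^2 + 4.62^2)
= sqrt(173.4489 + 21.3444)
= 13.957 MPa

13.957 MPa


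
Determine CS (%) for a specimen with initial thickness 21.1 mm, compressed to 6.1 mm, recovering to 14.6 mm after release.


CS = (t0 - recovered) / (t0 - ts) * 100
= (21.1 - 14.6) / (21.1 - 6.1) * 100
= 6.5 / 15.0 * 100
= 43.3%

43.3%


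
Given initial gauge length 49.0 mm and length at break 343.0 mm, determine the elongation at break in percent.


Elongation = (Lf - L0) / L0 * 100
= (343.0 - 49.0) / 49.0 * 100
= 294.0 / 49.0 * 100
= 600.0%

600.0%


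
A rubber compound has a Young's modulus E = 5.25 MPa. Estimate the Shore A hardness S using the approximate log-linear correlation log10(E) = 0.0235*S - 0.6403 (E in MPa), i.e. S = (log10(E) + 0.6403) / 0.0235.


log10(E) = 0.0235*S - 0.6403  =>  S = (log10(E) + 0.6403) / 0.0235
log10(5.25) = 0.720159
S = (0.720159 + 0.6403) / 0.0235 = 1.360459 / 0.0235
S = 57.9

Shore A = 57.9


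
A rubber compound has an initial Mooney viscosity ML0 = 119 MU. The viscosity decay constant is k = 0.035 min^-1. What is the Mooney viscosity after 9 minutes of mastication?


ML = ML0 * exp(-k * t)
ML = 119 * exp(-0.035 * 9)
ML = 119 * 0.7298
ML = 86.84 MU

86.84 MU


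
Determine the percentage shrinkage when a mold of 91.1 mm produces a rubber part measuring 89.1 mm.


Shrinkage = (mold - part) / mold * 100
= (91.1 - 89.1) / 91.1 * 100
= 2.0 / 91.1 * 100
= 2.2%

2.2%


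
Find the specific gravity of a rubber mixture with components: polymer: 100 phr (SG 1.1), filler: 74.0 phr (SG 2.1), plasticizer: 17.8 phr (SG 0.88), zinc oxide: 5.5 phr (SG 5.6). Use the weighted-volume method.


Sum of weights = 197.3
Volume contributions:
  polymer: 100/1.1 = 90.9091
  filler: 74.0/2.1 = 35.2381
  plasticizer: 17.8/0.88 = 20.2273
  zinc oxide: 5.5/5.6 = 0.9821
Sum of volumes = 147.3566
SG = 197.3 / 147.3566 = 1.339

SG = 1.339


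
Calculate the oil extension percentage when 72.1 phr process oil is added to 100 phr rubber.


Oil % = oil / (100 + oil) * 100
= 72.1 / (100 + 72.1) * 100
= 72.1 / 172.1 * 100
= 41.89%

41.89%


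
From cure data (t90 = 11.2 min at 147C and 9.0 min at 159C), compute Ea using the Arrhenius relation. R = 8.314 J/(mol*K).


T1 = 420.15 K, T2 = 432.15 K
1/T1 - 1/T2 = 6.6091e-05
ln(t1/t2) = ln(11.2/9.0) = 0.2187
Ea = 8.314 * 0.2187 / 6.6091e-05 = 27510.2791 J/mol
Ea = 27.51 kJ/mol

27.51 kJ/mol


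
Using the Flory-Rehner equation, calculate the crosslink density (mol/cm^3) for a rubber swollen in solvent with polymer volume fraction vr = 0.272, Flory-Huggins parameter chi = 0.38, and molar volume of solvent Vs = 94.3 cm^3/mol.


ln(1 - vr) = ln(1 - 0.272) = -0.3175
Numerator = -((-0.3175) + 0.272 + 0.38 * 0.272^2) = 0.0173
Denominator = 94.3 * (0.272^(1/3) - 0.272/2) = 48.2743
nu = 0.0173 / 48.2743 = 3.5920e-04 mol/cm^3

3.5920e-04 mol/cm^3


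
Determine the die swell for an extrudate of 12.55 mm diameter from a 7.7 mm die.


Die swell ratio = D_extrudate / D_die
= 12.55 / 7.7
= 1.63

Die swell = 1.63


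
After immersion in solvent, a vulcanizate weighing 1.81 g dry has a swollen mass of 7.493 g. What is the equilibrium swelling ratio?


Q = W_swollen / W_dry
Q = 7.493 / 1.81
Q = 4.14

Q = 4.14


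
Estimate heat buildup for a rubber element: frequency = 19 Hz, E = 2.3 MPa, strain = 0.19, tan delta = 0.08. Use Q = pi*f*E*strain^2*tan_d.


Q = pi * f * E * strain^2 * tan_d
= pi * 19 * 2.3 * 0.19^2 * 0.08
= pi * 19 * 2.3 * 0.0361 * 0.08
= 0.3965

Q = 0.3965


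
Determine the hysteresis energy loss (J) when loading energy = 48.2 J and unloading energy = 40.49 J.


Hysteresis loss = loading - unloading
= 48.2 - 40.49
= 7.71 J

7.71 J


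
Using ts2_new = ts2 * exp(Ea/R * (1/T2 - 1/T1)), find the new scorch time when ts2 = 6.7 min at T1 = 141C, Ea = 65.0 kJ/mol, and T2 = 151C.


Convert temperatures: T1 = 141 + 273.15 = 414.15 K, T2 = 151 + 273.15 = 424.15 K
ts2_new = 6.7 * exp(65000 / 8.314 * (1/424.15 - 1/414.15))
1/T2 - 1/T1 = -5.6928e-05
ts2_new = 4.29 min

4.29 min


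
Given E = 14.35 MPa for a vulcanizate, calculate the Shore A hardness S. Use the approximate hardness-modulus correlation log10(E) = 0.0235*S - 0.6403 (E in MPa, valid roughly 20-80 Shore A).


log10(E) = 0.0235*S - 0.6403  =>  S = (log10(E) + 0.6403) / 0.0235
log10(14.35) = 1.156852
S = (1.156852 + 0.6403) / 0.0235 = 1.797152 / 0.0235
S = 76.5

Shore A = 76.5


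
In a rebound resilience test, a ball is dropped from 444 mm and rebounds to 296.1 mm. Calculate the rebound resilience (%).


Resilience = h_rebound / h_drop * 100
= 296.1 / 444 * 100
= 66.7%

66.7%


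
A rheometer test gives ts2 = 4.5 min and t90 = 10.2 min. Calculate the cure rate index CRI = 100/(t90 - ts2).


CRI = 100 / (t90 - ts2)
= 100 / (10.2 - 4.5)
= 100 / 5.7
= 17.54 min^-1

17.54 min^-1


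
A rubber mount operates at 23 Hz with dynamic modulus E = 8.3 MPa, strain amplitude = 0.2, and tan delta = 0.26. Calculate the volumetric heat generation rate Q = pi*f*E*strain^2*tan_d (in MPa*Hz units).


Q = pi * f * E * strain^2 * tan_d
= pi * 23 * 8.3 * 0.2^2 * 0.26
= pi * 23 * 8.3 * 0.0400 * 0.26
= 6.2372

Q = 6.2372


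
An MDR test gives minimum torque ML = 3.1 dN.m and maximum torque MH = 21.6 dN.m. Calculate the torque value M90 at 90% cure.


M90 = ML + 0.9 * (MH - ML)
M90 = 3.1 + 0.9 * (21.6 - 3.1)
M90 = 3.1 + 0.9 * 18.5
M90 = 19.75 dN.m

19.75 dN.m


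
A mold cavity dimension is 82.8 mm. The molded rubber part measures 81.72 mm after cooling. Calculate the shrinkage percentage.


Shrinkage = (mold - part) / mold * 100
= (82.8 - 81.72) / 82.8 * 100
= 1.08 / 82.8 * 100
= 1.3%

1.3%


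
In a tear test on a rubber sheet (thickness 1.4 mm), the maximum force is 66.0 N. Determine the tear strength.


Tear strength = force / thickness
= 66.0 / 1.4
= 47.14 N/mm

47.14 N/mm


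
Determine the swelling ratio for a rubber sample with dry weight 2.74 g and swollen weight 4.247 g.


Q = W_swollen / W_dry
Q = 4.247 / 2.74
Q = 1.55

Q = 1.55


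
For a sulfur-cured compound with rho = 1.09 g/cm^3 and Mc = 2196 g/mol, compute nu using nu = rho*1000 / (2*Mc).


nu = rho * 1000 / (2 * Mc)
nu = 1.09 * 1000 / (2 * 2196)
nu = 1090.0 / 4392
nu = 0.2482 mol/L

0.2482 mol/L


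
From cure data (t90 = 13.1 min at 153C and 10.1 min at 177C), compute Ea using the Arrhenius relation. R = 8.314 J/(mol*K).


T1 = 426.15 K, T2 = 450.15 K
1/T1 - 1/T2 = 1.2511e-04
ln(t1/t2) = ln(13.1/10.1) = 0.2601
Ea = 8.314 * 0.2601 / 1.2511e-04 = 17283.0406 J/mol
Ea = 17.28 kJ/mol

17.28 kJ/mol


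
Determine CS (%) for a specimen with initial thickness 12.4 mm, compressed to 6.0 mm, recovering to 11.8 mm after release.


CS = (t0 - recovered) / (t0 - ts) * 100
= (12.4 - 11.8) / (12.4 - 6.0) * 100
= 0.6 / 6.4 * 100
= 9.4%

9.4%


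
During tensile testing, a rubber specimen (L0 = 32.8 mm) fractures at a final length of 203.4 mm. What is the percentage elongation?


Elongation = (Lf - L0) / L0 * 100
= (203.4 - 32.8) / 32.8 * 100
= 170.6 / 32.8 * 100
= 520.1%

520.1%


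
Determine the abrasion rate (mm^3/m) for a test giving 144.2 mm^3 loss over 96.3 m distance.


Rate = volume_loss / distance
= 144.2 / 96.3
= 1.497 mm^3/m

1.497 mm^3/m


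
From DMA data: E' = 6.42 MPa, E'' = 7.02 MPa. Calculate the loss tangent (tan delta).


tan delta = E'' / E'
= 7.02 / 6.42
= 1.0935

tan delta = 1.0935


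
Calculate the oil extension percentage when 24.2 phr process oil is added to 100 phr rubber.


Oil % = oil / (100 + oil) * 100
= 24.2 / (100 + 24.2) * 100
= 24.2 / 124.2 * 100
= 19.48%

19.48%


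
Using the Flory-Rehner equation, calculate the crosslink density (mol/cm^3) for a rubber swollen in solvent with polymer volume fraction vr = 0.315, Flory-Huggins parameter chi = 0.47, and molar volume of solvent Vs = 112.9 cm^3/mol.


ln(1 - vr) = ln(1 - 0.315) = -0.3783
Numerator = -((-0.3783) + 0.315 + 0.47 * 0.315^2) = 0.0167
Denominator = 112.9 * (0.315^(1/3) - 0.315/2) = 59.0364
nu = 0.0167 / 59.0364 = 2.8289e-04 mol/cm^3

2.8289e-04 mol/cm^3


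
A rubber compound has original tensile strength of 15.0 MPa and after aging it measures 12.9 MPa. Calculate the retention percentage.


Retention = aged / original * 100
= 12.9 / 15.0 * 100
= 86.0%

86.0%


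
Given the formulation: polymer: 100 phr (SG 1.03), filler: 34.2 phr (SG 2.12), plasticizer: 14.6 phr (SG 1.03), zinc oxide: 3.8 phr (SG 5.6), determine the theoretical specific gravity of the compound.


Sum of weights = 152.6
Volume contributions:
  polymer: 100/1.03 = 97.0874
  filler: 34.2/2.12 = 16.1321
  plasticizer: 14.6/1.03 = 14.1748
  zinc oxide: 3.8/5.6 = 0.6786
Sum of volumes = 128.0728
SG = 152.6 / 128.0728 = 1.192

SG = 1.192


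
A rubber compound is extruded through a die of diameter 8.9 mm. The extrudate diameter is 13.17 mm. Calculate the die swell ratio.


Die swell ratio = D_extrudate / D_die
= 13.17 / 8.9
= 1.48

Die swell = 1.48


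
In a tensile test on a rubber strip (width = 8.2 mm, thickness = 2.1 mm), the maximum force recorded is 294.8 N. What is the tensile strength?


Area = width * thickness = 8.2 * 2.1 = 17.22 mm^2
TS = force / area = 294.8 / 17.22 = 17.12 MPa

17.12 MPa


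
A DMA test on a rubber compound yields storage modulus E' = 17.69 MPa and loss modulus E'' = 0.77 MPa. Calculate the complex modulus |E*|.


|E*| = sqrt(E'^2 + E''^2)
= sqrt(17.69^2 + 0.77^2)
= sqrt(312.9361 + 0.5929)
= 17.707 MPa

17.707 MPa


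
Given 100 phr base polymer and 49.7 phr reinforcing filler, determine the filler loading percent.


Filler % = filler / (rubber + filler) * 100
= 49.7 / (100 + 49.7) * 100
= 49.7 / 149.7 * 100
= 33.2%

33.2%


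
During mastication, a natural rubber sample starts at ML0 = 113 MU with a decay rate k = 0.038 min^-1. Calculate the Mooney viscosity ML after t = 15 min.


ML = ML0 * exp(-k * t)
ML = 113 * exp(-0.038 * 15)
ML = 113 * 0.5655
ML = 63.9 MU

63.9 MU


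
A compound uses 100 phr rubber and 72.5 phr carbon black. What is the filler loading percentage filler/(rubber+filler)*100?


Filler % = filler / (rubber + filler) * 100
= 72.5 / (100 + 72.5) * 100
= 72.5 / 172.5 * 100
= 42.03%

42.03%


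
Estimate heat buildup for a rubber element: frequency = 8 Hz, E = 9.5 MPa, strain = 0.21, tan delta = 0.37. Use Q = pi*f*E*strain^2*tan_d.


Q = pi * f * E * strain^2 * tan_d
= pi * 8 * 9.5 * 0.21^2 * 0.37
= pi * 8 * 9.5 * 0.0441 * 0.37
= 3.8959

Q = 3.8959


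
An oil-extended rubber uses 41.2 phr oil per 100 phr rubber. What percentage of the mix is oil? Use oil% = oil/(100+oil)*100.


Oil % = oil / (100 + oil) * 100
= 41.2 / (100 + 41.2) * 100
= 41.2 / 141.2 * 100
= 29.18%

29.18%


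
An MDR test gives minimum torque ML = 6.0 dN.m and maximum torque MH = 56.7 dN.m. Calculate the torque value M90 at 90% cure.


M90 = ML + 0.9 * (MH - ML)
M90 = 6.0 + 0.9 * (56.7 - 6.0)
M90 = 6.0 + 0.9 * 50.7
M90 = 51.63 dN.m

51.63 dN.m


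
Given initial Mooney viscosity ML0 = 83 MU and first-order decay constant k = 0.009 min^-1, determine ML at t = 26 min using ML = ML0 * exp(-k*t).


ML = ML0 * exp(-k * t)
ML = 83 * exp(-0.009 * 26)
ML = 83 * 0.7914
ML = 65.68 MU

65.68 MU


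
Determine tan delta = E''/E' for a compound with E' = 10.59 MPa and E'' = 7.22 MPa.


tan delta = E'' / E'
= 7.22 / 10.59
= 0.6818

tan delta = 0.6818


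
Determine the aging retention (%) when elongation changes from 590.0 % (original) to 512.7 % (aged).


Retention = aged / original * 100
= 512.7 / 590.0 * 100
= 86.9%

86.9%


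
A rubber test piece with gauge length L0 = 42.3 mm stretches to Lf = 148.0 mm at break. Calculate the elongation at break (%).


Elongation = (Lf - L0) / L0 * 100
= (148.0 - 42.3) / 42.3 * 100
= 105.7 / 42.3 * 100
= 249.9%

249.9%


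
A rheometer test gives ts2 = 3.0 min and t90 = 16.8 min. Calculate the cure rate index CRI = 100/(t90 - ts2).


CRI = 100 / (t90 - ts2)
= 100 / (16.8 - 3.0)
= 100 / 13.8
= 7.25 min^-1

7.25 min^-1


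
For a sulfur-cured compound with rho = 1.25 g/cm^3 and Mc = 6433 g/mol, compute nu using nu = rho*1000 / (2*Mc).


nu = rho * 1000 / (2 * Mc)
nu = 1.25 * 1000 / (2 * 6433)
nu = 1250.0 / 12866
nu = 0.0972 mol/L

0.0972 mol/L


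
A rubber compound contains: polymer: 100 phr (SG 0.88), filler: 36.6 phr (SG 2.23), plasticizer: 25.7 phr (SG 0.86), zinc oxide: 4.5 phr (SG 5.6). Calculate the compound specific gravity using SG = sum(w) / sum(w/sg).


Sum of weights = 166.8
Volume contributions:
  polymer: 100/0.88 = 113.6364
  filler: 36.6/2.23 = 16.4126
  plasticizer: 25.7/0.86 = 29.8837
  zinc oxide: 4.5/5.6 = 0.8036
Sum of volumes = 160.7362
SG = 166.8 / 160.7362 = 1.038

SG = 1.038


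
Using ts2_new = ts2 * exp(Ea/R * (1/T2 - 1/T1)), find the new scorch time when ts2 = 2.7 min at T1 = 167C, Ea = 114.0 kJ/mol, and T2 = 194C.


Convert temperatures: T1 = 167 + 273.15 = 440.15 K, T2 = 194 + 273.15 = 467.15 K
ts2_new = 2.7 * exp(114000 / 8.314 * (1/467.15 - 1/440.15))
1/T2 - 1/T1 = -1.3131e-04
ts2_new = 0.45 min

0.45 min


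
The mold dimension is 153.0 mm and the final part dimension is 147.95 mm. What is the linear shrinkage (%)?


Shrinkage = (mold - part) / mold * 100
= (153.0 - 147.95) / 153.0 * 100
= 5.05 / 153.0 * 100
= 3.3%

3.3%


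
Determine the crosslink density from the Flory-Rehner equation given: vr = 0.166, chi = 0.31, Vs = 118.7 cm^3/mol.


ln(1 - vr) = ln(1 - 0.166) = -0.1815
Numerator = -((-0.1815) + 0.166 + 0.31 * 0.166^2) = 0.0070
Denominator = 118.7 * (0.166^(1/3) - 0.166/2) = 55.3838
nu = 0.0070 / 55.3838 = 1.2602e-04 mol/cm^3

1.2602e-04 mol/cm^3


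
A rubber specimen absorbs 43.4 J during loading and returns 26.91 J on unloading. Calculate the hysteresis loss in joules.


Hysteresis loss = loading - unloading
= 43.4 - 26.91
= 16.49 J

16.49 J


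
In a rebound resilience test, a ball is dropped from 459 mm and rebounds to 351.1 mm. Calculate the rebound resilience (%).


Resilience = h_rebound / h_drop * 100
= 351.1 / 459 * 100
= 76.5%

76.5%


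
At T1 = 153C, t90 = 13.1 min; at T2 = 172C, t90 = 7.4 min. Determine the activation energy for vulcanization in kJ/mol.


T1 = 426.15 K, T2 = 445.15 K
1/T1 - 1/T2 = 1.0016e-04
ln(t1/t2) = ln(13.1/7.4) = 0.5711
Ea = 8.314 * 0.5711 / 1.0016e-04 = 47409.1270 J/mol
Ea = 47.41 kJ/mol

47.41 kJ/mol


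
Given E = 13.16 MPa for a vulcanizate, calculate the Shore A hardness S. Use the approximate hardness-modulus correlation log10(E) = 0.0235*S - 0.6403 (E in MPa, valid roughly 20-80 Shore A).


log10(E) = 0.0235*S - 0.6403  =>  S = (log10(E) + 0.6403) / 0.0235
log10(13.16) = 1.119256
S = (1.119256 + 0.6403) / 0.0235 = 1.759556 / 0.0235
S = 74.9

Shore A = 74.9


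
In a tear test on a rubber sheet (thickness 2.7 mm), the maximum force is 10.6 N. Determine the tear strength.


Tear strength = force / thickness
= 10.6 / 2.7
= 3.93 N/mm

3.93 N/mm


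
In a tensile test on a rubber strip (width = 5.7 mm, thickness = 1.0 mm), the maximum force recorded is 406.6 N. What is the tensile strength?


Area = width * thickness = 5.7 * 1.0 = 5.7 mm^2
TS = force / area = 406.6 / 5.7 = 71.33 MPa

71.33 MPa


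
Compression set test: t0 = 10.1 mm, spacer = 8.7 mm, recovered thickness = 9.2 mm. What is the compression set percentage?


CS = (t0 - recovered) / (t0 - ts) * 100
= (10.1 - 9.2) / (10.1 - 8.7) * 100
= 0.9 / 1.4 * 100
= 64.3%

64.3%


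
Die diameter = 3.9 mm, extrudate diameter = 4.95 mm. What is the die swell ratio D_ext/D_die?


Die swell ratio = D_extrudate / D_die
= 4.95 / 3.9
= 1.269

Die swell = 1.269


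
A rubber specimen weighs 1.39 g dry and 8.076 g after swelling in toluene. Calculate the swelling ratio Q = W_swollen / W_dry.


Q = W_swollen / W_dry
Q = 8.076 / 1.39
Q = 5.81

Q = 5.81


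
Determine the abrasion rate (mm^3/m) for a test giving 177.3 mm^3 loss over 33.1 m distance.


Rate = volume_loss / distance
= 177.3 / 33.1
= 5.356 mm^3/m

5.356 mm^3/m


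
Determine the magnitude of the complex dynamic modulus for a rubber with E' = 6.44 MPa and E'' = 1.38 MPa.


|E*| = sqrt(E'^2 + E''^2)
= sqrt(6.44^2 + 1.38^2)
= sqrt(41.4736 + 1.9044)
= 6.586 MPa

6.586 MPa


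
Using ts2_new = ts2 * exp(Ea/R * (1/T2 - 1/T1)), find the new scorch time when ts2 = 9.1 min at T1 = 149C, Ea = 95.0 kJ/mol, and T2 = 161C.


Convert temperatures: T1 = 149 + 273.15 = 422.15 K, T2 = 161 + 273.15 = 434.15 K
ts2_new = 9.1 * exp(95000 / 8.314 * (1/434.15 - 1/422.15))
1/T2 - 1/T1 = -6.5475e-05
ts2_new = 4.31 min

4.31 min


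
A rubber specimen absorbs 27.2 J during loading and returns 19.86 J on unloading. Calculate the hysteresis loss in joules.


Hysteresis loss = loading - unloading
= 27.2 - 19.86
= 7.34 J

7.34 J


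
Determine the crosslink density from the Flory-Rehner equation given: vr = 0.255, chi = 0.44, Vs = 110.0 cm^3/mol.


ln(1 - vr) = ln(1 - 0.255) = -0.2944
Numerator = -((-0.2944) + 0.255 + 0.44 * 0.255^2) = 0.0108
Denominator = 110.0 * (0.255^(1/3) - 0.255/2) = 55.7296
nu = 0.0108 / 55.7296 = 1.9308e-04 mol/cm^3

1.9308e-04 mol/cm^3


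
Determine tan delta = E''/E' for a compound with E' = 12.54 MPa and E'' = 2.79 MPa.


tan delta = E'' / E'
= 2.79 / 12.54
= 0.2225

tan delta = 0.2225


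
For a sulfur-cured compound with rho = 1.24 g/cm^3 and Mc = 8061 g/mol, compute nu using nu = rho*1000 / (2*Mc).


nu = rho * 1000 / (2 * Mc)
nu = 1.24 * 1000 / (2 * 8061)
nu = 1240.0 / 16122
nu = 0.0769 mol/L

0.0769 mol/L


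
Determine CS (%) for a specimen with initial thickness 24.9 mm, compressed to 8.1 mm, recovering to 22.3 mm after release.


CS = (t0 - recovered) / (t0 - ts) * 100
= (24.9 - 22.3) / (24.9 - 8.1) * 100
= 2.6 / 16.8 * 100
= 15.5%

15.5%


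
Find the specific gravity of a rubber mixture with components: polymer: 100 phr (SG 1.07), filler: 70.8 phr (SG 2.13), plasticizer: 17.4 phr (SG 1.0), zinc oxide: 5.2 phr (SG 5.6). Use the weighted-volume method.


Sum of weights = 193.4
Volume contributions:
  polymer: 100/1.07 = 93.4579
  filler: 70.8/2.13 = 33.2394
  plasticizer: 17.4/1.0 = 17.4000
  zinc oxide: 5.2/5.6 = 0.9286
Sum of volumes = 145.0260
SG = 193.4 / 145.0260 = 1.334

SG = 1.334


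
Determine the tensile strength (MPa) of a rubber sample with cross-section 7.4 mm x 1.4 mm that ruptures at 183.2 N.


Area = width * thickness = 7.4 * 1.4 = 10.36 mm^2
TS = force / area = 183.2 / 10.36 = 17.68 MPa

17.68 MPa


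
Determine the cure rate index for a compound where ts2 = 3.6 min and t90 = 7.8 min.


CRI = 100 / (t90 - ts2)
= 100 / (7.8 - 3.6)
= 100 / 4.2
= 23.81 min^-1

23.81 min^-1


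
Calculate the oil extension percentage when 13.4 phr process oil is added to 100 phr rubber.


Oil % = oil / (100 + oil) * 100
= 13.4 / (100 + 13.4) * 100
= 13.4 / 113.4 * 100
= 11.82%

11.82%


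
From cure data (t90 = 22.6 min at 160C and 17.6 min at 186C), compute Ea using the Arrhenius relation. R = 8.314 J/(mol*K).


T1 = 433.15 K, T2 = 459.15 K
1/T1 - 1/T2 = 1.3073e-04
ln(t1/t2) = ln(22.6/17.6) = 0.2501
Ea = 8.314 * 0.2501 / 1.3073e-04 = 15902.2356 J/mol
Ea = 15.9 kJ/mol

15.9 kJ/mol


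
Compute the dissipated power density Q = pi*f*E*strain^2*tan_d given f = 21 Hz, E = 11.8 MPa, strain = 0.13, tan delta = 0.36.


Q = pi * f * E * strain^2 * tan_d
= pi * 21 * 11.8 * 0.13^2 * 0.36
= pi * 21 * 11.8 * 0.0169 * 0.36
= 4.7363

Q = 4.7363


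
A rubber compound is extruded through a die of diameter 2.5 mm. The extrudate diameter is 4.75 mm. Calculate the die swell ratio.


Die swell ratio = D_extrudate / D_die
= 4.75 / 2.5
= 1.9

Die swell = 1.9


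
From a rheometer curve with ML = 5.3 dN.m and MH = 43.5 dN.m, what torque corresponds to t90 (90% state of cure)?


M90 = ML + 0.9 * (MH - ML)
M90 = 5.3 + 0.9 * (43.5 - 5.3)
M90 = 5.3 + 0.9 * 38.2
M90 = 39.68 dN.m

39.68 dN.m


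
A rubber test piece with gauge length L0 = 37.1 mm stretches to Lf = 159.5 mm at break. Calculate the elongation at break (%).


Elongation = (Lf - L0) / L0 * 100
= (159.5 - 37.1) / 37.1 * 100
= 122.4 / 37.1 * 100
= 329.9%

329.9%


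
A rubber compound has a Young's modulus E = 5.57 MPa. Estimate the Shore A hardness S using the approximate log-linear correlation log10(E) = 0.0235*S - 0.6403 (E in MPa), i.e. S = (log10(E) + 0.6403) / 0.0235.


log10(E) = 0.0235*S - 0.6403  =>  S = (log10(E) + 0.6403) / 0.0235
log10(5.57) = 0.745855
S = (0.745855 + 0.6403) / 0.0235 = 1.386155 / 0.0235
S = 59.0

Shore A = 59.0


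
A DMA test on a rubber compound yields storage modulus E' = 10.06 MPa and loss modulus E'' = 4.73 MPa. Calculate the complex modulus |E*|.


|E*| = sqrt(E'^2 + E''^2)
= sqrt(10.06^2 + 4.73^2)
= sqrt(101.2036 + 22.3729)
= 11.116 MPa

11.116 MPa


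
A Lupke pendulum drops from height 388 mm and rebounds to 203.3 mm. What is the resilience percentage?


Resilience = h_rebound / h_drop * 100
= 203.3 / 388 * 100
= 52.4%

52.4%


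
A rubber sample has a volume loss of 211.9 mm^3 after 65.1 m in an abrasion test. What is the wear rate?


Rate = volume_loss / distance
= 211.9 / 65.1
= 3.255 mm^3/m

3.255 mm^3/m


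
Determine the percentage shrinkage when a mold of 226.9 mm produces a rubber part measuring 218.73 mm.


Shrinkage = (mold - part) / mold * 100
= (226.9 - 218.73) / 226.9 * 100
= 8.17 / 226.9 * 100
= 3.6%

3.6%


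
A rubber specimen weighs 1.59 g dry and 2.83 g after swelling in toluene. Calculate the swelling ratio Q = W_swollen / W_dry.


Q = W_swollen / W_dry
Q = 2.83 / 1.59
Q = 1.78

Q = 1.78


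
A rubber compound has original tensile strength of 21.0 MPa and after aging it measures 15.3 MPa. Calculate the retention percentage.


Retention = aged / original * 100
= 15.3 / 21.0 * 100
= 72.9%

72.9%


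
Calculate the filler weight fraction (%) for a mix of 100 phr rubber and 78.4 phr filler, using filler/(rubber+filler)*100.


Filler % = filler / (rubber + filler) * 100
= 78.4 / (100 + 78.4) * 100
= 78.4 / 178.4 * 100
= 43.95%

43.95%


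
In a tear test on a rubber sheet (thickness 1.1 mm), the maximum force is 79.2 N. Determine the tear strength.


Tear strength = force / thickness
= 79.2 / 1.1
= 72.0 N/mm

72.0 N/mm


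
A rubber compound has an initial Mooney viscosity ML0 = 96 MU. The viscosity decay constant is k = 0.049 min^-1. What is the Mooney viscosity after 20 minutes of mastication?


ML = ML0 * exp(-k * t)
ML = 96 * exp(-0.049 * 20)
ML = 96 * 0.3753
ML = 36.03 MU

36.03 MU


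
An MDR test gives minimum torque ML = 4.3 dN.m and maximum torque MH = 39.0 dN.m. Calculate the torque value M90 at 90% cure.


M90 = ML + 0.9 * (MH - ML)
M90 = 4.3 + 0.9 * (39.0 - 4.3)
M90 = 4.3 + 0.9 * 34.7
M90 = 35.53 dN.m

35.53 dN.m


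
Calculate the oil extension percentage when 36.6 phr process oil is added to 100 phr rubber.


Oil % = oil / (100 + oil) * 100
= 36.6 / (100 + 36.6) * 100
= 36.6 / 136.6 * 100
= 26.79%

26.79%


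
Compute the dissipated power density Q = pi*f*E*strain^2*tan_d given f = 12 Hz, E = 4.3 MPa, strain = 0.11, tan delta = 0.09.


Q = pi * f * E * strain^2 * tan_d
= pi * 12 * 4.3 * 0.11^2 * 0.09
= pi * 12 * 4.3 * 0.0121 * 0.09
= 0.1765

Q = 0.1765


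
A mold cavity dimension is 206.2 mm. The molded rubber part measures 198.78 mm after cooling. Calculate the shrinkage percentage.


Shrinkage = (mold - part) / mold * 100
= (206.2 - 198.78) / 206.2 * 100
= 7.42 / 206.2 * 100
= 3.6%

3.6%


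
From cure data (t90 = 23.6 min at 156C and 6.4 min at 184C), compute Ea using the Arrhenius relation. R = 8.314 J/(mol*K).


T1 = 429.15 K, T2 = 457.15 K
1/T1 - 1/T2 = 1.4272e-04
ln(t1/t2) = ln(23.6/6.4) = 1.3049
Ea = 8.314 * 1.3049 / 1.4272e-04 = 76017.4463 J/mol
Ea = 76.02 kJ/mol

76.02 kJ/mol


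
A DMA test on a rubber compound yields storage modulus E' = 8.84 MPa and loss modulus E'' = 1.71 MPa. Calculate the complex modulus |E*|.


|E*| = sqrt(E'^2 + E''^2)
= sqrt(8.84^2 + 1.71^2)
= sqrt(78.1456 + 2.9241)
= 9.004 MPa

9.004 MPa


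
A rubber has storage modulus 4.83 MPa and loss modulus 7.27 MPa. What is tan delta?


tan delta = E'' / E'
= 7.27 / 4.83
= 1.5052

tan delta = 1.5052


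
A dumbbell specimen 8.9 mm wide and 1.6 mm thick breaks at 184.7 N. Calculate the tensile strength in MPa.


Area = width * thickness = 8.9 * 1.6 = 14.24 mm^2
TS = force / area = 184.7 / 14.24 = 12.97 MPa

12.97 MPa


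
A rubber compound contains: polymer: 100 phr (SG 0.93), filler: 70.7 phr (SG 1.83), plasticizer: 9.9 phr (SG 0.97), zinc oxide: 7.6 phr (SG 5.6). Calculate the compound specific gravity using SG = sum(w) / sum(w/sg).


Sum of weights = 188.2
Volume contributions:
  polymer: 100/0.93 = 107.5269
  filler: 70.7/1.83 = 38.6339
  plasticizer: 9.9/0.97 = 10.2062
  zinc oxide: 7.6/5.6 = 1.3571
Sum of volumes = 157.7241
SG = 188.2 / 157.7241 = 1.193

SG = 1.193


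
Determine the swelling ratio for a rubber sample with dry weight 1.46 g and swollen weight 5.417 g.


Q = W_swollen / W_dry
Q = 5.417 / 1.46
Q = 3.71

Q = 3.71


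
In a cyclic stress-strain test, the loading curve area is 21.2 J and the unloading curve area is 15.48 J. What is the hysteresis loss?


Hysteresis loss = loading - unloading
= 21.2 - 15.48
= 5.72 J

5.72 J


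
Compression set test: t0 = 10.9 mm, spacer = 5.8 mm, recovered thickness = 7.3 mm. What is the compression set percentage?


CS = (t0 - recovered) / (t0 - ts) * 100
= (10.9 - 7.3) / (10.9 - 5.8) * 100
= 3.6 / 5.1 * 100
= 70.6%

70.6%


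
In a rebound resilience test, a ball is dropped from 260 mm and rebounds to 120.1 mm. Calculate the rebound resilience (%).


Resilience = h_rebound / h_drop * 100
= 120.1 / 260 * 100
= 46.2%

46.2%


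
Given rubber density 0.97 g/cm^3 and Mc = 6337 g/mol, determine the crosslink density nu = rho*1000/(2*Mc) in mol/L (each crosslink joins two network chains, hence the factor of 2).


nu = rho * 1000 / (2 * Mc)
nu = 0.97 * 1000 / (2 * 6337)
nu = 970.0 / 12674
nu = 0.0765 mol/L

0.0765 mol/L


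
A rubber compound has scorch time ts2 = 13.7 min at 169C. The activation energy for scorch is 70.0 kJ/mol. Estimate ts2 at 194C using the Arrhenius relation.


Convert temperatures: T1 = 169 + 273.15 = 442.15 K, T2 = 194 + 273.15 = 467.15 K
ts2_new = 13.7 * exp(70000 / 8.314 * (1/467.15 - 1/442.15))
1/T2 - 1/T1 = -1.2104e-04
ts2_new = 4.94 min

4.94 min


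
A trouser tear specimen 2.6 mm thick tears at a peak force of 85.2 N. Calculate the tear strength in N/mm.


Tear strength = force / thickness
= 85.2 / 2.6
= 32.77 N/mm

32.77 N/mm


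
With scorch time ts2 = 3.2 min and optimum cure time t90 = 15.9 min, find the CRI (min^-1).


CRI = 100 / (t90 - ts2)
= 100 / (15.9 - 3.2)
= 100 / 12.7
= 7.87 min^-1

7.87 min^-1


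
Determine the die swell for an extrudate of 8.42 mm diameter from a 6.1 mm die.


Die swell ratio = D_extrudate / D_die
= 8.42 / 6.1
= 1.38

Die swell = 1.38


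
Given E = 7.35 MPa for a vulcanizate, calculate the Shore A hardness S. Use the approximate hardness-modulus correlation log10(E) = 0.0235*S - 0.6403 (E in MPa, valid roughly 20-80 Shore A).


log10(E) = 0.0235*S - 0.6403  =>  S = (log10(E) + 0.6403) / 0.0235
log10(7.35) = 0.866287
S = (0.866287 + 0.6403) / 0.0235 = 1.506587 / 0.0235
S = 64.1

Shore A = 64.1


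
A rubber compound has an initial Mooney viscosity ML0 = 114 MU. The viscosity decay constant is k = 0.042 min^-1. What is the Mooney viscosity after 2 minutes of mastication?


ML = ML0 * exp(-k * t)
ML = 114 * exp(-0.042 * 2)
ML = 114 * 0.9194
ML = 104.82 MU

104.82 MU


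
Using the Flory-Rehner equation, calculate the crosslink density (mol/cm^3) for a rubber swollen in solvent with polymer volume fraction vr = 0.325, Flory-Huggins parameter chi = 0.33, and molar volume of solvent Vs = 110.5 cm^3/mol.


ln(1 - vr) = ln(1 - 0.325) = -0.3930
Numerator = -((-0.3930) + 0.325 + 0.33 * 0.325^2) = 0.0332
Denominator = 110.5 * (0.325^(1/3) - 0.325/2) = 58.0163
nu = 0.0332 / 58.0163 = 5.7202e-04 mol/cm^3

5.7202e-04 mol/cm^3


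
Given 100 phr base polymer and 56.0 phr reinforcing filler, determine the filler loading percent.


Filler % = filler / (rubber + filler) * 100
= 56.0 / (100 + 56.0) * 100
= 56.0 / 156.0 * 100
= 35.9%

35.9%


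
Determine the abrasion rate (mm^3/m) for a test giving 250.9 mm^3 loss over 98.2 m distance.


Rate = volume_loss / distance
= 250.9 / 98.2
= 2.555 mm^3/m

2.555 mm^3/m


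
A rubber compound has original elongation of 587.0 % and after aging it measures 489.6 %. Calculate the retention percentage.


Retention = aged / original * 100
= 489.6 / 587.0 * 100
= 83.4%

83.4%


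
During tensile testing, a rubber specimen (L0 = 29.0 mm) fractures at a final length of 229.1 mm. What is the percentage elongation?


Elongation = (Lf - L0) / L0 * 100
= (229.1 - 29.0) / 29.0 * 100
= 200.1 / 29.0 * 100
= 690.0%

690.0%


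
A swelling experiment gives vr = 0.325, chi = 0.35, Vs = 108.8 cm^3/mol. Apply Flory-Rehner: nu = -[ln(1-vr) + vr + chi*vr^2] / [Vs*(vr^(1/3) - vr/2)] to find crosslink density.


ln(1 - vr) = ln(1 - 0.325) = -0.3930
Numerator = -((-0.3930) + 0.325 + 0.35 * 0.325^2) = 0.0311
Denominator = 108.8 * (0.325^(1/3) - 0.325/2) = 57.1237
nu = 0.0311 / 57.1237 = 5.4397e-04 mol/cm^3

5.4397e-04 mol/cm^3


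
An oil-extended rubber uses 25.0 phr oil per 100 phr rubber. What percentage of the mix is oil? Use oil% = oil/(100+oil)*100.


Oil % = oil / (100 + oil) * 100
= 25.0 / (100 + 25.0) * 100
= 25.0 / 125.0 * 100
= 20.0%

20.0%


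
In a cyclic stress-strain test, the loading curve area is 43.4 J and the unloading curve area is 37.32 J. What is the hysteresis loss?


Hysteresis loss = loading - unloading
= 43.4 - 37.32
= 6.08 J

6.08 J


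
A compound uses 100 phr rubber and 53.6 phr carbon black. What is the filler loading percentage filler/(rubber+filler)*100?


Filler % = filler / (rubber + filler) * 100
= 53.6 / (100 + 53.6) * 100
= 53.6 / 153.6 * 100
= 34.9%

34.9%


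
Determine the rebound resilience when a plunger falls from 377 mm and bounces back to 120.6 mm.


Resilience = h_rebound / h_drop * 100
= 120.6 / 377 * 100
= 32.0%

32.0%


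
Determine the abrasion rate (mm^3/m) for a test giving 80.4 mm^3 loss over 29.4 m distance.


Rate = volume_loss / distance
= 80.4 / 29.4
= 2.735 mm^3/m

2.735 mm^3/m


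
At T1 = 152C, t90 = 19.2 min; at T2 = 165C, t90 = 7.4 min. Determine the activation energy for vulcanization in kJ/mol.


T1 = 425.15 K, T2 = 438.15 K
1/T1 - 1/T2 = 6.9788e-05
ln(t1/t2) = ln(19.2/7.4) = 0.9534
Ea = 8.314 * 0.9534 / 6.9788e-05 = 113584.9019 J/mol
Ea = 113.58 kJ/mol

113.58 kJ/mol


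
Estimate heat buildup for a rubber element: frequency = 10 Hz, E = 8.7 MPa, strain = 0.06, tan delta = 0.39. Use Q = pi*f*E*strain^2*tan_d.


Q = pi * f * E * strain^2 * tan_d
= pi * 10 * 8.7 * 0.06^2 * 0.39
= pi * 10 * 8.7 * 0.0036 * 0.39
= 0.3837

Q = 0.3837


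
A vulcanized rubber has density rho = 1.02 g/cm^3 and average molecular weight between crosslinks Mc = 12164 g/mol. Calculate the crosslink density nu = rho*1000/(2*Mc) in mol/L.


nu = rho * 1000 / (2 * Mc)
nu = 1.02 * 1000 / (2 * 12164)
nu = 1020.0 / 24328
nu = 0.0419 mol/L

0.0419 mol/L


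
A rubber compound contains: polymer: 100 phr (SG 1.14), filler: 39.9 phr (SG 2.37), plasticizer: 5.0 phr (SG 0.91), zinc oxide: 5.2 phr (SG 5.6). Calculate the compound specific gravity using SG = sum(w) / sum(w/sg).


Sum of weights = 150.1
Volume contributions:
  polymer: 100/1.14 = 87.7193
  filler: 39.9/2.37 = 16.8354
  plasticizer: 5.0/0.91 = 5.4945
  zinc oxide: 5.2/5.6 = 0.9286
Sum of volumes = 110.9778
SG = 150.1 / 110.9778 = 1.353

SG = 1.353


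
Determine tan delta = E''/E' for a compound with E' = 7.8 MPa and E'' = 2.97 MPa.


tan delta = E'' / E'
= 2.97 / 7.8
= 0.3808

tan delta = 0.3808


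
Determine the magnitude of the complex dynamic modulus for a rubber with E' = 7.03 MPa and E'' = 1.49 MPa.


|E*| = sqrt(E'^2 + E''^2)
= sqrt(7.03^2 + 1.49^2)
= sqrt(49.4209 + 2.2201)
= 7.186 MPa

7.186 MPa


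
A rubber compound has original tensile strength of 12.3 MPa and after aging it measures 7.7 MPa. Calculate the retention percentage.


Retention = aged / original * 100
= 7.7 / 12.3 * 100
= 62.6%

62.6%


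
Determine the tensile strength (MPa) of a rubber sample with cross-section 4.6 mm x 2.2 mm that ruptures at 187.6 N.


Area = width * thickness = 4.6 * 2.2 = 10.12 mm^2
TS = force / area = 187.6 / 10.12 = 18.54 MPa

18.54 MPa


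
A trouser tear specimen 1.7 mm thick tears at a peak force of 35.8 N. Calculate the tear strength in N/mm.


Tear strength = force / thickness
= 35.8 / 1.7
= 21.06 N/mm

21.06 N/mm


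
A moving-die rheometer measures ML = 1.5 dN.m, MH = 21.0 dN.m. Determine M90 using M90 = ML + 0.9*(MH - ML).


M90 = ML + 0.9 * (MH - ML)
M90 = 1.5 + 0.9 * (21.0 - 1.5)
M90 = 1.5 + 0.9 * 19.5
M90 = 19.05 dN.m

19.05 dN.m


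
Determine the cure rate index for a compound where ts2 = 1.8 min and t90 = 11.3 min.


CRI = 100 / (t90 - ts2)
= 100 / (11.3 - 1.8)
= 100 / 9.5
= 10.53 min^-1

10.53 min^-1


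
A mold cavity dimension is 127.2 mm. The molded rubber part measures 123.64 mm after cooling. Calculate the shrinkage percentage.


Shrinkage = (mold - part) / mold * 100
= (127.2 - 123.64) / 127.2 * 100
= 3.56 / 127.2 * 100
= 2.8%

2.8%


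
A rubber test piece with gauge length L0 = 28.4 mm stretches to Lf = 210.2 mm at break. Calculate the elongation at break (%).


Elongation = (Lf - L0) / L0 * 100
= (210.2 - 28.4) / 28.4 * 100
= 181.8 / 28.4 * 100
= 640.1%

640.1%


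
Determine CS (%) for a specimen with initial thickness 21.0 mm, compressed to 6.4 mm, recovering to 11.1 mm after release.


CS = (t0 - recovered) / (t0 - ts) * 100
= (21.0 - 11.1) / (21.0 - 6.4) * 100
= 9.9 / 14.6 * 100
= 67.8%

67.8%


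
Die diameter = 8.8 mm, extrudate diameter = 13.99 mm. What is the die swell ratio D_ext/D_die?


Die swell ratio = D_extrudate / D_die
= 13.99 / 8.8
= 1.59

Die swell = 1.59


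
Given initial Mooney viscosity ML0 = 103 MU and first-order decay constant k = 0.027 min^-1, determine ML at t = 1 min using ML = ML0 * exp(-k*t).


ML = ML0 * exp(-k * t)
ML = 103 * exp(-0.027 * 1)
ML = 103 * 0.9734
ML = 100.26 MU

100.26 MU


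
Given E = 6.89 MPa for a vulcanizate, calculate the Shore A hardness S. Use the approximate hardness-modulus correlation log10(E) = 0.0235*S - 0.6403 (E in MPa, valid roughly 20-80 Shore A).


log10(E) = 0.0235*S - 0.6403  =>  S = (log10(E) + 0.6403) / 0.0235
log10(6.89) = 0.838219
S = (0.838219 + 0.6403) / 0.0235 = 1.478519 / 0.0235
S = 62.9

Shore A = 62.9
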